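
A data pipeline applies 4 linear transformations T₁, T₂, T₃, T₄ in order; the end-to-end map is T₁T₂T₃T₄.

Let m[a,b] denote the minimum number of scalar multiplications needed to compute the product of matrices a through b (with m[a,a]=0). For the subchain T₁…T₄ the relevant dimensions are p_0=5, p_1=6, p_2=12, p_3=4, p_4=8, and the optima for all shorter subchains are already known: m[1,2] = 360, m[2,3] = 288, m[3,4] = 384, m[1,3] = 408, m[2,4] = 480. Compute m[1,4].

m[1,4] = min over k∈[1,3] of m[1,k]+m[k+1,4]+p_{0}·p_k·p_{4}.
k=1: 0 + 480 + 5·6·8 = 720; k=2: 360 + 384 + 5·12·8 = 1224; k=3: 408 + 0 + 5·4·8 = 568.
Minimum: 568 at k=3.

568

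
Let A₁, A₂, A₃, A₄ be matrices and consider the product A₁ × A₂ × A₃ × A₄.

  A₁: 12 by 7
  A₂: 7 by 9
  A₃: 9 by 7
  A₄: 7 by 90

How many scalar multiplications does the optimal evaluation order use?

Adjacent pairs: A₁A₂ = 12·7·9 = 756; A₂A₃ = 7·9·7 = 441; A₃A₄ = 9·7·90 = 5670.
Length 3: A₁..A₃: k=1: 0+441+12·7·7=1029; k=2: 756+0+12·9·7=1512 → min 1029 | A₂..A₄: k=2: 0+5670+7·9·90=11340; k=3: 441+0+7·7·90=4851 → min 4851.
Length 4: A₁..A₄: k=1: 0+4851+12·7·90=12411; k=2: 756+5670+12·9·90=16146; k=3: 1029+0+12·7·90=8589 → min 8589.
Optimal order: ((A₁ × (A₂ × A₃)) × A₄) with cost 8589.

8589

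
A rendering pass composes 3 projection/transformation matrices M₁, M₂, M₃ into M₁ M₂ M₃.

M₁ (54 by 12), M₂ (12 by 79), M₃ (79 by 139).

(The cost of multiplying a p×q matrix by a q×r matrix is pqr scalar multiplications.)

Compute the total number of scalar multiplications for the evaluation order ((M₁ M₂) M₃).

(M₁ M₂): 54×12 by 12×79 → 54×79, cost 54·12·79 = 51192
((M₁ M₂) M₃): 54×79 by 79×139 → 54×139, cost 54·79·139 = 592974; cumulative 644166
Total: 644166 scalar multiplications.

644166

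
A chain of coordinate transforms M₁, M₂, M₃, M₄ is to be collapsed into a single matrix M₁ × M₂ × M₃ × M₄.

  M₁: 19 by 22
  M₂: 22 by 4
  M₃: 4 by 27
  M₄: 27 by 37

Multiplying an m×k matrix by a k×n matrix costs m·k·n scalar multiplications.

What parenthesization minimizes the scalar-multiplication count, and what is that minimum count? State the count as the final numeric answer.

Adjacent pairs: M₁M₂ = 19·22·4 = 1672; M₂M₃ = 22·4·27 = 2376; M₃M₄ = 4·27·37 = 3996.
Length 3: M₁..M₃: k=1: 0+2376+19·22·27=13662; k=2: 1672+0+19·4·27=3724 → min 3724 | M₂..M₄: k=2: 0+3996+22·4·37=7252; k=3: 2376+0+22·27·37=24354 → min 7252.
Length 4: M₁..M₄: k=1: 0+7252+19·22·37=22718; k=2: 1672+3996+19·4·37=8480; k=3: 3724+0+19·27·37=22705 → min 8480.
Optimal parenthesization: ((M₁ × M₂) × (M₃ × M₄)) with cost 8480.

8480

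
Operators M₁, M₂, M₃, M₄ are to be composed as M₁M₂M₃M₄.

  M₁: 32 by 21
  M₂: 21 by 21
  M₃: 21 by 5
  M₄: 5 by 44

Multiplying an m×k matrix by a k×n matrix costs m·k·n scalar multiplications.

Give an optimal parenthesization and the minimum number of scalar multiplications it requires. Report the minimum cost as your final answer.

12605

Adjacent pairs: M₁M₂ = 32·21·21 = 14112; M₂M₃ = 21·21·5 = 2205; M₃M₄ = 21·5·44 = 4620.
Length 3: M₁..M₃: k=1: 0+2205+32·21·5=5565; k=2: 14112+0+32·21·5=17472 → min 5565 | M₂..M₄: k=2: 0+4620+21·21·44=24024; k=3: 2205+0+21·5·44=6825 → min 6825.
Length 4: M₁..M₄: k=1: 0+6825+32·21·44=36393; k=2: 14112+4620+32·21·44=48300; k=3: 5565+0+32·5·44=12605 → min 12605.
Optimal parenthesization: ((M₁(M₂M₃))M₄) with cost 12605.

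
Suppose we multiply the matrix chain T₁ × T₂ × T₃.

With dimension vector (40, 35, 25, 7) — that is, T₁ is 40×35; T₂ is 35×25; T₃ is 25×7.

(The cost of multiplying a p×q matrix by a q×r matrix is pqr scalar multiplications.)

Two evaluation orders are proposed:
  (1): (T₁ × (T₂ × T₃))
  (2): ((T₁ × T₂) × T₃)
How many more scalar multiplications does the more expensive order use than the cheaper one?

26075

Order (1) = (T₁ × (T₂ × T₃)): (T₂ × T₃): 35×25 by 25×7 → 35×7, cost 35·25·7 = 6125; (T₁ × (T₂ × T₃)): 40×35 by 35×7 → 40×7, cost 40·35·7 = 9800; cumulative 15925. Total 15925.
Order (2) = ((T₁ × T₂) × T₃): (T₁ × T₂): 40×35 by 35×25 → 40×25, cost 40·35·25 = 35000; ((T₁ × T₂) × T₃): 40×25 by 25×7 → 40×7, cost 40·25·7 = 7000; cumulative 42000. Total 42000.
Difference: |15925 − 42000| = 26075.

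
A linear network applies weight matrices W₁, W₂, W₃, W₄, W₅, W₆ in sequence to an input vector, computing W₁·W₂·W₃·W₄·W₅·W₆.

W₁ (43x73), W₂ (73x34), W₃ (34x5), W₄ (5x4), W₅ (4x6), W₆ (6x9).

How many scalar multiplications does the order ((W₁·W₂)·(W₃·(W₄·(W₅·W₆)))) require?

121810

(W₁·W₂): 43×73 by 73×34 → 43×34, cost 43·73·34 = 106726
(W₅·W₆): 4×6 by 6×9 → 4×9, cost 4·6·9 = 216
(W₄·(W₅·W₆)): 5×4 by 4×9 → 5×9, cost 5·4·9 = 180; cumulative 396
(W₃·(W₄·(W₅·W₆))): 34×5 by 5×9 → 34×9, cost 34·5·9 = 1530; cumulative 1926
((W₁·W₂)·(W₃·(W₄·(W₅·W₆)))): 43×34 by 34×9 → 43×9, cost 43·34·9 = 13158; cumulative 121810
Total: 121810 scalar multiplications.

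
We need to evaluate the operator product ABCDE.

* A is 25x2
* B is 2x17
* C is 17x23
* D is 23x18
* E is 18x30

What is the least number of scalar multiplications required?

4190

Adjacent pairs: AB = 25·2·17 = 850; BC = 2·17·23 = 782; CD = 17·23·18 = 7038; DE = 23·18·30 = 12420.
Length 3: A..C: k=1: 0+782+25·2·23=1932; k=2: 850+0+25·17·23=10625 → min 1932 | B..D: k=2: 0+7038+2·17·18=7650; k=3: 782+0+2·23·18=1610 → min 1610 | C..E: k=3: 0+12420+17·23·30=24150; k=4: 7038+0+17·18·30=16218 → min 16218.
Length 4: A..D: k=1: 0+1610+25·2·18=2510; k=2: 850+7038+25·17·18=15538; k=3: 1932+0+25·23·18=12282 → min 2510 | B..E: k=2: 0+16218+2·17·30=17238; k=3: 782+12420+2·23·30=14582; k=4: 1610+0+2·18·30=2690 → min 2690.
Length 5: A..E: k=1: 0+2690+25·2·30=4190; k=2: 850+16218+25·17·30=29818; k=3: 1932+12420+25·23·30=31602; k=4: 2510+0+25·18·30=16010 → min 4190.
Optimal order: (A(((BC)D)E)) with cost 4190.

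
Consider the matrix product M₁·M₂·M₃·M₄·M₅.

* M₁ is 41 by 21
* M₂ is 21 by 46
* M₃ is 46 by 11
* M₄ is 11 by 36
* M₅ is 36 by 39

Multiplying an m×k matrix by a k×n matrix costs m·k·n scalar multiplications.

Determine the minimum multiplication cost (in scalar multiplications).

Adjacent pairs: M₁M₂ = 41·21·46 = 39606; M₂M₃ = 21·46·11 = 10626; M₃M₄ = 46·11·36 = 18216; M₄M₅ = 11·36·39 = 15444.
Length 3: M₁..M₃: k=1: 0+10626+41·21·11=20097; k=2: 39606+0+41·46·11=60352 → min 20097 | M₂..M₄: k=2: 0+18216+21·46·36=52992; k=3: 10626+0+21·11·36=18942 → min 18942 | M₃..M₅: k=3: 0+15444+46·11·39=35178; k=4: 18216+0+46·36·39=82800 → min 35178.
Length 4: M₁..M₄: k=1: 0+18942+41·21·36=49938; k=2: 39606+18216+41·46·36=125718; k=3: 20097+0+41·11·36=36333 → min 36333 | M₂..M₅: k=2: 0+35178+21·46·39=72852; k=3: 10626+15444+21·11·39=35079; k=4: 18942+0+21·36·39=48426 → min 35079.
Length 5: M₁..M₅: k=1: 0+35079+41·21·39=68658; k=2: 39606+35178+41·46·39=148338; k=3: 20097+15444+41·11·39=53130; k=4: 36333+0+41·36·39=93897 → min 53130.
Optimal order: ((M₁·(M₂·M₃))·(M₄·M₅)) with cost 53130.

53130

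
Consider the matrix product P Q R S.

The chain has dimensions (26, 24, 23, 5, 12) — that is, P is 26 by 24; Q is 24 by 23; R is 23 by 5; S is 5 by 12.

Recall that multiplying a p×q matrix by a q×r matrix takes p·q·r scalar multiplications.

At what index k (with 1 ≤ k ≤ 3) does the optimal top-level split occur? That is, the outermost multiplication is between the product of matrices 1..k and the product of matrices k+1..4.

3

Adjacent pairs: PQ = 26·24·23 = 14352; QR = 24·23·5 = 2760; RS = 23·5·12 = 1380.
Length 3: P..R: k=1: 0+2760+26·24·5=5880; k=2: 14352+0+26·23·5=17342 → min 5880 | Q..S: k=2: 0+1380+24·23·12=8004; k=3: 2760+0+24·5·12=4200 → min 4200.
Top-level splits: k=1: (P..P)·(Q..S) → 0+4200+26·24·12 = 11688; k=2: (P..Q)·(R..S) → 14352+1380+26·23·12 = 22908; k=3: (P..R)·(S..S) → 5880+0+26·5·12 = 7440.
Best split is after R, i.e. k = 3.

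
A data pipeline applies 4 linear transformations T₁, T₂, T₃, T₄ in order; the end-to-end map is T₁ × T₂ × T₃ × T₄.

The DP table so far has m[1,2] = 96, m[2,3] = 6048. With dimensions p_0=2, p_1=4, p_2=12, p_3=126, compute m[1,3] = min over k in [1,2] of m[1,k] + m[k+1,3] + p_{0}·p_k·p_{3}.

m[1,3] = min over k∈[1,2] of m[1,k]+m[k+1,3]+p_{0}·p_k·p_{3}.
k=1: 0 + 6048 + 2·4·126 = 7056; k=2: 96 + 0 + 2·12·126 = 3120.
Minimum: 3120 at k=2.

3120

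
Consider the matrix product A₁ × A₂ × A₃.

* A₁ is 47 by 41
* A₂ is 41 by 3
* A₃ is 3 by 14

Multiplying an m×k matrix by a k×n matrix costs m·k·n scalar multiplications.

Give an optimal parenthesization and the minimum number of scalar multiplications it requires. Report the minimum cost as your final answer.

(A₁ × (A₂ × A₃)): cost 28700.
((A₁ × A₂) × A₃): cost 7755.
Optimal: ((A₁ × A₂) × A₃) with cost 7755.

7755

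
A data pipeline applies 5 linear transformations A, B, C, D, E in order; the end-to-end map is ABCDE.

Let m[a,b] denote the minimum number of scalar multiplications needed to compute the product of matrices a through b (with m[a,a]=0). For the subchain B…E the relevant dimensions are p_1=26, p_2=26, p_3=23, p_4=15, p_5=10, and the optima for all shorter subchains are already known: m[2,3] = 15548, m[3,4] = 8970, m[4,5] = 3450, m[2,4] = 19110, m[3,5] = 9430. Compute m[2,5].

16190

m[2,5] = min over k∈[2,4] of m[2,k]+m[k+1,5]+p_{1}·p_k·p_{5}.
k=2: 0 + 9430 + 26·26·10 = 16190; k=3: 15548 + 3450 + 26·23·10 = 24978; k=4: 19110 + 0 + 26·15·10 = 23010.
Minimum: 16190 at k=2.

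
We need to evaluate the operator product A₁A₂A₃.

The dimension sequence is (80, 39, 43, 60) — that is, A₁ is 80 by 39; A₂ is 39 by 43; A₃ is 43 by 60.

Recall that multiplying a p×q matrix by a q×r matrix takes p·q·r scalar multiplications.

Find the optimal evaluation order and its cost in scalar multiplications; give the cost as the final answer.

(A₁(A₂A₃)): cost 287820.
((A₁A₂)A₃): cost 340560.
Optimal: (A₁(A₂A₃)) with cost 287820.

287820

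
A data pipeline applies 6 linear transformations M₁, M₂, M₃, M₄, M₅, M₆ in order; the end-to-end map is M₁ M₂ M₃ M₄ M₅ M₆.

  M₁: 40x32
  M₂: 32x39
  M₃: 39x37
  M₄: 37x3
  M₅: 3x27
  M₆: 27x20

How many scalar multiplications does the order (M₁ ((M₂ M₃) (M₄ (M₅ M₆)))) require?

99296

(M₂ M₃): 32×39 by 39×37 → 32×37, cost 32·39·37 = 46176
(M₅ M₆): 3×27 by 27×20 → 3×20, cost 3·27·20 = 1620
(M₄ (M₅ M₆)): 37×3 by 3×20 → 37×20, cost 37·3·20 = 2220; cumulative 3840
((M₂ M₃) (M₄ (M₅ M₆))): 32×37 by 37×20 → 32×20, cost 32·37·20 = 23680; cumulative 73696
(M₁ ((M₂ M₃) (M₄ (M₅ M₆)))): 40×32 by 32×20 → 40×20, cost 40·32·20 = 25600; cumulative 99296
Total: 99296 scalar multiplications.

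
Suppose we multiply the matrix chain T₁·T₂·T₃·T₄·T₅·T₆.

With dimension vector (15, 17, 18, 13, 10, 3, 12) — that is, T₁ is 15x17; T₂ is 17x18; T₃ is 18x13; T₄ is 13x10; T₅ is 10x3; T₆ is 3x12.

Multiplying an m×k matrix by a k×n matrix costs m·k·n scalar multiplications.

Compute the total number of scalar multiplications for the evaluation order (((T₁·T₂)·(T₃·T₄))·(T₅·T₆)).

(T₁·T₂): 15×17 by 17×18 → 15×18, cost 15·17·18 = 4590
(T₃·T₄): 18×13 by 13×10 → 18×10, cost 18·13·10 = 2340
((T₁·T₂)·(T₃·T₄)): 15×18 by 18×10 → 15×10, cost 15·18·10 = 2700; cumulative 9630
(T₅·T₆): 10×3 by 3×12 → 10×12, cost 10·3·12 = 360
(((T₁·T₂)·(T₃·T₄))·(T₅·T₆)): 15×10 by 10×12 → 15×12, cost 15·10·12 = 1800; cumulative 11790
Total: 11790 scalar multiplications.

11790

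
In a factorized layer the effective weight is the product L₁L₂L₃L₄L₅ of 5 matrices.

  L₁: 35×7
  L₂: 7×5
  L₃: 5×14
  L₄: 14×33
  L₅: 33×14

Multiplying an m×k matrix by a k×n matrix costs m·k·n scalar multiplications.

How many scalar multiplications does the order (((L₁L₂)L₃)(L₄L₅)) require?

17003

(L₁L₂): 35×7 by 7×5 → 35×5, cost 35·7·5 = 1225
((L₁L₂)L₃): 35×5 by 5×14 → 35×14, cost 35·5·14 = 2450; cumulative 3675
(L₄L₅): 14×33 by 33×14 → 14×14, cost 14·33·14 = 6468
(((L₁L₂)L₃)(L₄L₅)): 35×14 by 14×14 → 35×14, cost 35·14·14 = 6860; cumulative 17003
Total: 17003 scalar multiplications.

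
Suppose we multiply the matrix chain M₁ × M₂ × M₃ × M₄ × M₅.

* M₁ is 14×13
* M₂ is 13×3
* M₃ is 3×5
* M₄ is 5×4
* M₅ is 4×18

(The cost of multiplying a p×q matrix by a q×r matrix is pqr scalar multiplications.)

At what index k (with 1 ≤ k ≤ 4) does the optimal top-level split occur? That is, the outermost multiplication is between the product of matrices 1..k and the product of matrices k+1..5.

2

Adjacent pairs: M₁M₂ = 14·13·3 = 546; M₂M₃ = 13·3·5 = 195; M₃M₄ = 3·5·4 = 60; M₄M₅ = 5·4·18 = 360.
Length 3: M₁..M₃: k=1: 0+195+14·13·5=1105; k=2: 546+0+14·3·5=756 → min 756 | M₂..M₄: k=2: 0+60+13·3·4=216; k=3: 195+0+13·5·4=455 → min 216 | M₃..M₅: k=3: 0+360+3·5·18=630; k=4: 60+0+3·4·18=276 → min 276.
Length 4: M₁..M₄: k=1: 0+216+14·13·4=944; k=2: 546+60+14·3·4=774; k=3: 756+0+14·5·4=1036 → min 774 | M₂..M₅: k=2: 0+276+13·3·18=978; k=3: 195+360+13·5·18=1725; k=4: 216+0+13·4·18=1152 → min 978.
Top-level splits: k=1: (M₁..M₁)·(M₂..M₅) → 0+978+14·13·18 = 4254; k=2: (M₁..M₂)·(M₃..M₅) → 546+276+14·3·18 = 1578; k=3: (M₁..M₃)·(M₄..M₅) → 756+360+14·5·18 = 2376; k=4: (M₁..M₄)·(M₅..M₅) → 774+0+14·4·18 = 1782.
Best split is after M₂, i.e. k = 2.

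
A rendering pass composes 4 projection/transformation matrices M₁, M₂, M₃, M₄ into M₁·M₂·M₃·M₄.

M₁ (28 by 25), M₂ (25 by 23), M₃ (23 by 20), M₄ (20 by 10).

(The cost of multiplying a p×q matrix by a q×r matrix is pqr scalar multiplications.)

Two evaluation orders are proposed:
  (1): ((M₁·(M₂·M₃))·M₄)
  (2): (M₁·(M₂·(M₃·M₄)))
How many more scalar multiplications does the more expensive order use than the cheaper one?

13750

Order (1) = ((M₁·(M₂·M₃))·M₄): (M₂·M₃): 25×23 by 23×20 → 25×20, cost 25·23·20 = 11500; (M₁·(M₂·M₃)): 28×25 by 25×20 → 28×20, cost 28·25·20 = 14000; cumulative 25500; ((M₁·(M₂·M₃))·M₄): 28×20 by 20×10 → 28×10, cost 28·20·10 = 5600; cumulative 31100. Total 31100.
Order (2) = (M₁·(M₂·(M₃·M₄))): (M₃·M₄): 23×20 by 20×10 → 23×10, cost 23·20·10 = 4600; (M₂·(M₃·M₄)): 25×23 by 23×10 → 25×10, cost 25·23·10 = 5750; cumulative 10350; (M₁·(M₂·(M₃·M₄))): 28×25 by 25×10 → 28×10, cost 28·25·10 = 7000; cumulative 17350. Total 17350.
Difference: |31100 − 17350| = 13750.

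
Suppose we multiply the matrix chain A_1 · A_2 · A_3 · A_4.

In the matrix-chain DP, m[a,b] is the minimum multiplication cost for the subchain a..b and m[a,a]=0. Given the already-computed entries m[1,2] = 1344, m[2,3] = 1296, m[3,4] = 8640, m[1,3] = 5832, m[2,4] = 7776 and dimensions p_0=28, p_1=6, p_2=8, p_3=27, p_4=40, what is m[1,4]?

14496

m[1,4] = min over k∈[1,3] of m[1,k]+m[k+1,4]+p_{0}·p_k·p_{4}.
k=1: 0 + 7776 + 28·6·40 = 14496; k=2: 1344 + 8640 + 28·8·40 = 18944; k=3: 5832 + 0 + 28·27·40 = 36072.
Minimum: 14496 at k=1.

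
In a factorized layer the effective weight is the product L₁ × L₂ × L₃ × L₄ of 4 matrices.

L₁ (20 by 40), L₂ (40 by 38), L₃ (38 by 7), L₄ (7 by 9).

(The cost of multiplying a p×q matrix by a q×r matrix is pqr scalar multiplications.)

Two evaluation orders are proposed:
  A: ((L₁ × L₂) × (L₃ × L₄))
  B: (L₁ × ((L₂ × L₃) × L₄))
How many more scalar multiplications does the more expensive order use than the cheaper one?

19274

Order A = ((L₁ × L₂) × (L₃ × L₄)): (L₁ × L₂): 20×40 by 40×38 → 20×38, cost 20·40·38 = 30400; (L₃ × L₄): 38×7 by 7×9 → 38×9, cost 38·7·9 = 2394; ((L₁ × L₂) × (L₃ × L₄)): 20×38 by 38×9 → 20×9, cost 20·38·9 = 6840; cumulative 39634. Total 39634.
Order B = (L₁ × ((L₂ × L₃) × L₄)): (L₂ × L₃): 40×38 by 38×7 → 40×7, cost 40·38·7 = 10640; ((L₂ × L₃) × L₄): 40×7 by 7×9 → 40×9, cost 40·7·9 = 2520; cumulative 13160; (L₁ × ((L₂ × L₃) × L₄)): 20×40 by 40×9 → 20×9, cost 20·40·9 = 7200; cumulative 20360. Total 20360.
Difference: |39634 − 20360| = 19274.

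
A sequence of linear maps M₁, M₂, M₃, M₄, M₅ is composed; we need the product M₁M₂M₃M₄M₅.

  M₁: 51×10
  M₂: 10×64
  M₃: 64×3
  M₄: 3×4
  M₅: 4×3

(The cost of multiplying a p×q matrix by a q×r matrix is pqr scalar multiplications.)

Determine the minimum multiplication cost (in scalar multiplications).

Adjacent pairs: M₁M₂ = 51·10·64 = 32640; M₂M₃ = 10·64·3 = 1920; M₃M₄ = 64·3·4 = 768; M₄M₅ = 3·4·3 = 36.
Length 3: M₁..M₃: k=1: 0+1920+51·10·3=3450; k=2: 32640+0+51·64·3=42432 → min 3450 | M₂..M₄: k=2: 0+768+10·64·4=3328; k=3: 1920+0+10·3·4=2040 → min 2040 | M₃..M₅: k=3: 0+36+64·3·3=612; k=4: 768+0+64·4·3=1536 → min 612.
Length 4: M₁..M₄: k=1: 0+2040+51·10·4=4080; k=2: 32640+768+51·64·4=46464; k=3: 3450+0+51·3·4=4062 → min 4062 | M₂..M₅: k=2: 0+612+10·64·3=2532; k=3: 1920+36+10·3·3=2046; k=4: 2040+0+10·4·3=2160 → min 2046.
Length 5: M₁..M₅: k=1: 0+2046+51·10·3=3576; k=2: 32640+612+51·64·3=43044; k=3: 3450+36+51·3·3=3945; k=4: 4062+0+51·4·3=4674 → min 3576.
Optimal order: (M₁((M₂M₃)(M₄M₅))) with cost 3576.

3576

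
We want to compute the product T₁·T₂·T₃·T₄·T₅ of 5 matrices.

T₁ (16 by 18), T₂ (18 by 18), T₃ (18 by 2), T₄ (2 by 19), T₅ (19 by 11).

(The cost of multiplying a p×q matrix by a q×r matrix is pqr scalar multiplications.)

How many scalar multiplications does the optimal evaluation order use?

1994

Adjacent pairs: T₁T₂ = 16·18·18 = 5184; T₂T₃ = 18·18·2 = 648; T₃T₄ = 18·2·19 = 684; T₄T₅ = 2·19·11 = 418.
Length 3: T₁..T₃: k=1: 0+648+16·18·2=1224; k=2: 5184+0+16·18·2=5760 → min 1224 | T₂..T₄: k=2: 0+684+18·18·19=6840; k=3: 648+0+18·2·19=1332 → min 1332 | T₃..T₅: k=3: 0+418+18·2·11=814; k=4: 684+0+18·19·11=4446 → min 814.
Length 4: T₁..T₄: k=1: 0+1332+16·18·19=6804; k=2: 5184+684+16·18·19=11340; k=3: 1224+0+16·2·19=1832 → min 1832 | T₂..T₅: k=2: 0+814+18·18·11=4378; k=3: 648+418+18·2·11=1462; k=4: 1332+0+18·19·11=5094 → min 1462.
Length 5: T₁..T₅: k=1: 0+1462+16·18·11=4630; k=2: 5184+814+16·18·11=9166; k=3: 1224+418+16·2·11=1994; k=4: 1832+0+16·19·11=5176 → min 1994.
Optimal order: ((T₁·(T₂·T₃))·(T₄·T₅)) with cost 1994.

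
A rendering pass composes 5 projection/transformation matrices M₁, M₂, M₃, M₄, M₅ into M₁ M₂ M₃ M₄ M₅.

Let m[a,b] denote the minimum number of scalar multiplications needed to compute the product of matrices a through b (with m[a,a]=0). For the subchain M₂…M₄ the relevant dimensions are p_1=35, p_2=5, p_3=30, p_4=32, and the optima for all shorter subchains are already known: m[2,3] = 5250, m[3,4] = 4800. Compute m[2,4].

10400

m[2,4] = min over k∈[2,3] of m[2,k]+m[k+1,4]+p_{1}·p_k·p_{4}.
k=2: 0 + 4800 + 35·5·32 = 10400; k=3: 5250 + 0 + 35·30·32 = 38850.
Minimum: 10400 at k=2.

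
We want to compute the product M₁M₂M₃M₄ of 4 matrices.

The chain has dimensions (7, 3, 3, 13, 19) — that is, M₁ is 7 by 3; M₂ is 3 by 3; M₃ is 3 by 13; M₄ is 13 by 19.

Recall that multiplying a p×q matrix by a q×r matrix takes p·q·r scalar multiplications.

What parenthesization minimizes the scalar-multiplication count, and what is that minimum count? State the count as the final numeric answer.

Adjacent pairs: M₁M₂ = 7·3·3 = 63; M₂M₃ = 3·3·13 = 117; M₃M₄ = 3·13·19 = 741.
Length 3: M₁..M₃: k=1: 0+117+7·3·13=390; k=2: 63+0+7·3·13=336 → min 336 | M₂..M₄: k=2: 0+741+3·3·19=912; k=3: 117+0+3·13·19=858 → min 858.
Length 4: M₁..M₄: k=1: 0+858+7·3·19=1257; k=2: 63+741+7·3·19=1203; k=3: 336+0+7·13·19=2065 → min 1203.
Optimal parenthesization: ((M₁M₂)(M₃M₄)) with cost 1203.

1203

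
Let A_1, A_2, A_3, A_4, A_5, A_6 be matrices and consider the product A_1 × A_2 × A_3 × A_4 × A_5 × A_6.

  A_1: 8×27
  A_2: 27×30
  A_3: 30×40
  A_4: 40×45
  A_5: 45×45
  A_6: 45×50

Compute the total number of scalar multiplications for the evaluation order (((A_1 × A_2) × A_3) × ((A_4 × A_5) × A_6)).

203080

(A_1 × A_2): 8×27 by 27×30 → 8×30, cost 8·27·30 = 6480
((A_1 × A_2) × A_3): 8×30 by 30×40 → 8×40, cost 8·30·40 = 9600; cumulative 16080
(A_4 × A_5): 40×45 by 45×45 → 40×45, cost 40·45·45 = 81000
((A_4 × A_5) × A_6): 40×45 by 45×50 → 40×50, cost 40·45·50 = 90000; cumulative 171000
(((A_1 × A_2) × A_3) × ((A_4 × A_5) × A_6)): 8×40 by 40×50 → 8×50, cost 8·40·50 = 16000; cumulative 203080
Total: 203080 scalar multiplications.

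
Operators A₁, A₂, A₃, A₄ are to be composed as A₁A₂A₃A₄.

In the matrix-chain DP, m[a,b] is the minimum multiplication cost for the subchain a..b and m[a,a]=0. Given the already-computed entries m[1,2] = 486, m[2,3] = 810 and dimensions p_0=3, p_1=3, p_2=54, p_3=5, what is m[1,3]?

855

m[1,3] = min over k∈[1,2] of m[1,k]+m[k+1,3]+p_{0}·p_k·p_{3}.
k=1: 0 + 810 + 3·3·5 = 855; k=2: 486 + 0 + 3·54·5 = 1296.
Minimum: 855 at k=1.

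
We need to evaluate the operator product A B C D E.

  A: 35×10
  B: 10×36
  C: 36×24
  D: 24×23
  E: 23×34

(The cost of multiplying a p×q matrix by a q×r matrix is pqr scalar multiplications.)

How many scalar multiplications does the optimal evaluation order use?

33880

Adjacent pairs: AB = 35·10·36 = 12600; BC = 10·36·24 = 8640; CD = 36·24·23 = 19872; DE = 24·23·34 = 18768.
Length 3: A..C: k=1: 0+8640+35·10·24=17040; k=2: 12600+0+35·36·24=42840 → min 17040 | B..D: k=2: 0+19872+10·36·23=28152; k=3: 8640+0+10·24·23=14160 → min 14160 | C..E: k=3: 0+18768+36·24·34=48144; k=4: 19872+0+36·23·34=48024 → min 48024.
Length 4: A..D: k=1: 0+14160+35·10·23=22210; k=2: 12600+19872+35·36·23=61452; k=3: 17040+0+35·24·23=36360 → min 22210 | B..E: k=2: 0+48024+10·36·34=60264; k=3: 8640+18768+10·24·34=35568; k=4: 14160+0+10·23·34=21980 → min 21980.
Length 5: A..E: k=1: 0+21980+35·10·34=33880; k=2: 12600+48024+35·36·34=103464; k=3: 17040+18768+35·24·34=64368; k=4: 22210+0+35·23·34=49580 → min 33880.
Optimal order: (A (((B C) D) E)) with cost 33880.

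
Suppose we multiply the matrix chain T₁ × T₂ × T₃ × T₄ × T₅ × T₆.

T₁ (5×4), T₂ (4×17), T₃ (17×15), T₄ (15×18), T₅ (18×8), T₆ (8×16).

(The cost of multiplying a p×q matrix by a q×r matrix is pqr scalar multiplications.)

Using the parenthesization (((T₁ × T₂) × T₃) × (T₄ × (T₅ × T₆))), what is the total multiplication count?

(T₁ × T₂): 5×4 by 4×17 → 5×17, cost 5·4·17 = 340
((T₁ × T₂) × T₃): 5×17 by 17×15 → 5×15, cost 5·17·15 = 1275; cumulative 1615
(T₅ × T₆): 18×8 by 8×16 → 18×16, cost 18·8·16 = 2304
(T₄ × (T₅ × T₆)): 15×18 by 18×16 → 15×16, cost 15·18·16 = 4320; cumulative 6624
(((T₁ × T₂) × T₃) × (T₄ × (T₅ × T₆))): 5×15 by 15×16 → 5×16, cost 5·15·16 = 1200; cumulative 9439
Total: 9439 scalar multiplications.

9439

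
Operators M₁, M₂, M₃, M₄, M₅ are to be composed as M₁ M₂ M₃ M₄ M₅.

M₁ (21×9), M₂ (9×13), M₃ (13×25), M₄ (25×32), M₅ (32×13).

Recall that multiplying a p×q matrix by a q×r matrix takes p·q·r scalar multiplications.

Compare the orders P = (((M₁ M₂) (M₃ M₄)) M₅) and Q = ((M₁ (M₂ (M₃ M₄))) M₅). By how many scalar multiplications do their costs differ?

Order P = (((M₁ M₂) (M₃ M₄)) M₅): (M₁ M₂): 21×9 by 9×13 → 21×13, cost 21·9·13 = 2457; (M₃ M₄): 13×25 by 25×32 → 13×32, cost 13·25·32 = 10400; ((M₁ M₂) (M₃ M₄)): 21×13 by 13×32 → 21×32, cost 21·13·32 = 8736; cumulative 21593; (((M₁ M₂) (M₃ M₄)) M₅): 21×32 by 32×13 → 21×13, cost 21·32·13 = 8736; cumulative 30329. Total 30329.
Order Q = ((M₁ (M₂ (M₃ M₄))) M₅): (M₃ M₄): 13×25 by 25×32 → 13×32, cost 13·25·32 = 10400; (M₂ (M₃ M₄)): 9×13 by 13×32 → 9×32, cost 9·13·32 = 3744; cumulative 14144; (M₁ (M₂ (M₃ M₄))): 21×9 by 9×32 → 21×32, cost 21·9·32 = 6048; cumulative 20192; ((M₁ (M₂ (M₃ M₄))) M₅): 21×32 by 32×13 → 21×13, cost 21·32·13 = 8736; cumulative 28928. Total 28928.
Difference: |30329 − 28928| = 1401.

1401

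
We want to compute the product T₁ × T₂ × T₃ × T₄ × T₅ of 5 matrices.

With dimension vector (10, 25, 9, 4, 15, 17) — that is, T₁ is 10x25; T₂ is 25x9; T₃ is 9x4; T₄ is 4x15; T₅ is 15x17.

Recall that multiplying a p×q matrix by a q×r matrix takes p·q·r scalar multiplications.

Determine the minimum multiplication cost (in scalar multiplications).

Adjacent pairs: T₁T₂ = 10·25·9 = 2250; T₂T₃ = 25·9·4 = 900; T₃T₄ = 9·4·15 = 540; T₄T₅ = 4·15·17 = 1020.
Length 3: T₁..T₃: k=1: 0+900+10·25·4=1900; k=2: 2250+0+10·9·4=2610 → min 1900 | T₂..T₄: k=2: 0+540+25·9·15=3915; k=3: 900+0+25·4·15=2400 → min 2400 | T₃..T₅: k=3: 0+1020+9·4·17=1632; k=4: 540+0+9·15·17=2835 → min 1632.
Length 4: T₁..T₄: k=1: 0+2400+10·25·15=6150; k=2: 2250+540+10·9·15=4140; k=3: 1900+0+10·4·15=2500 → min 2500 | T₂..T₅: k=2: 0+1632+25·9·17=5457; k=3: 900+1020+25·4·17=3620; k=4: 2400+0+25·15·17=8775 → min 3620.
Length 5: T₁..T₅: k=1: 0+3620+10·25·17=7870; k=2: 2250+1632+10·9·17=5412; k=3: 1900+1020+10·4·17=3600; k=4: 2500+0+10·15·17=5050 → min 3600.
Optimal order: ((T₁ × (T₂ × T₃)) × (T₄ × T₅)) with cost 3600.

3600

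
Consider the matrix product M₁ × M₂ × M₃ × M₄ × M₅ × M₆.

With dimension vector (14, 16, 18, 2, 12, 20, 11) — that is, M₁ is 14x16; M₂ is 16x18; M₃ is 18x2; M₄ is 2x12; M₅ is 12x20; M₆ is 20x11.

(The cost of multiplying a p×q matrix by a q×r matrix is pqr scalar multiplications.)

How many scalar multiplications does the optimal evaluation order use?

2252

Adjacent pairs: M₁M₂ = 14·16·18 = 4032; M₂M₃ = 16·18·2 = 576; M₃M₄ = 18·2·12 = 432; M₄M₅ = 2·12·20 = 480; M₅M₆ = 12·20·11 = 2640.
Length 3: M₁..M₃: k=1: 0+576+14·16·2=1024; k=2: 4032+0+14·18·2=4536 → min 1024 | M₂..M₄: k=2: 0+432+16·18·12=3888; k=3: 576+0+16·2·12=960 → min 960 | M₃..M₅: k=3: 0+480+18·2·20=1200; k=4: 432+0+18·12·20=4752 → min 1200 | M₄..M₆: k=4: 0+2640+2·12·11=2904; k=5: 480+0+2·20·11=920 → min 920.
Length 4: M₁..M₄: k=1: 0+960+14·16·12=3648; k=2: 4032+432+14·18·12=7488; k=3: 1024+0+14·2·12=1360 → min 1360 | M₂..M₅: k=2: 0+1200+16·18·20=6960; k=3: 576+480+16·2·20=1696; k=4: 960+0+16·12·20=4800 → min 1696 | M₃..M₆: k=3: 0+920+18·2·11=1316; k=4: 432+2640+18·12·11=5448; k=5: 1200+0+18·20·11=5160 → min 1316.
Length 5: M₁..M₅: k=1: 0+1696+14·16·20=6176; k=2: 4032+1200+14·18·20=10272; k=3: 1024+480+14·2·20=2064; k=4: 1360+0+14·12·20=4720 → min 2064 | M₂..M₆: k=2: 0+1316+16·18·11=4484; k=3: 576+920+16·2·11=1848; k=4: 960+2640+16·12·11=5712; k=5: 1696+0+16·20·11=5216 → min 1848.
Length 6: M₁..M₆: k=1: 0+1848+14·16·11=4312; k=2: 4032+1316+14·18·11=8120; k=3: 1024+920+14·2·11=2252; k=4: 1360+2640+14·12·11=5848; k=5: 2064+0+14·20·11=5144 → min 2252.
Optimal order: ((M₁ × (M₂ × M₃)) × ((M₄ × M₅) × M₆)) with cost 2252.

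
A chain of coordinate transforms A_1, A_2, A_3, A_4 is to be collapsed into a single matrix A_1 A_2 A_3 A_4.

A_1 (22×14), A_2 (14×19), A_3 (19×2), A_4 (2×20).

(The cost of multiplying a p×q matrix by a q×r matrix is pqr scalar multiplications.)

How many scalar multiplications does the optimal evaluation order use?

Adjacent pairs: A_1A_2 = 22·14·19 = 5852; A_2A_3 = 14·19·2 = 532; A_3A_4 = 19·2·20 = 760.
Length 3: A_1..A_3: k=1: 0+532+22·14·2=1148; k=2: 5852+0+22·19·2=6688 → min 1148 | A_2..A_4: k=2: 0+760+14·19·20=6080; k=3: 532+0+14·2·20=1092 → min 1092.
Length 4: A_1..A_4: k=1: 0+1092+22·14·20=7252; k=2: 5852+760+22·19·20=14972; k=3: 1148+0+22·2·20=2028 → min 2028.
Optimal order: ((A_1 (A_2 A_3)) A_4) with cost 2028.

2028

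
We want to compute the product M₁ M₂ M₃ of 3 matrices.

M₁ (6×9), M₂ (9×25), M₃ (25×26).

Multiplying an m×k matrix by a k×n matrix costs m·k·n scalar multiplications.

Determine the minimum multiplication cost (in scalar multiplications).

5250

Order (M₁ (M₂ M₃)): (M₂ M₃): 9×25 by 25×26 → 9×26, cost 9·25·26 = 5850; (M₁ (M₂ M₃)): 6×9 by 9×26 → 6×26, cost 6·9·26 = 1404; cumulative 7254. Total 7254.
Order ((M₁ M₂) M₃): (M₁ M₂): 6×9 by 9×25 → 6×25, cost 6·9·25 = 1350; ((M₁ M₂) M₃): 6×25 by 25×26 → 6×26, cost 6·25·26 = 3900; cumulative 5250. Total 5250.
Minimum: 5250.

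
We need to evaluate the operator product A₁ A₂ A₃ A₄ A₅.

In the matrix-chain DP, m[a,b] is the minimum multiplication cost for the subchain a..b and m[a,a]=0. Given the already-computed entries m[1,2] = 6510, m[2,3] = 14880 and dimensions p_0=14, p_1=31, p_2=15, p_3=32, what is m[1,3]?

13230

m[1,3] = min over k∈[1,2] of m[1,k]+m[k+1,3]+p_{0}·p_k·p_{3}.
k=1: 0 + 14880 + 14·31·32 = 28768; k=2: 6510 + 0 + 14·15·32 = 13230.
Minimum: 13230 at k=2.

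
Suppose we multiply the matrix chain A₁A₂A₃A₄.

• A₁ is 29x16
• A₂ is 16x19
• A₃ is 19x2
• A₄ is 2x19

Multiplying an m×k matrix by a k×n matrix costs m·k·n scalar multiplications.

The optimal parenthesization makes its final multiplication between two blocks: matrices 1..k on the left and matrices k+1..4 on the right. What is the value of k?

Adjacent pairs: A₁A₂ = 29·16·19 = 8816; A₂A₃ = 16·19·2 = 608; A₃A₄ = 19·2·19 = 722.
Length 3: A₁..A₃: k=1: 0+608+29·16·2=1536; k=2: 8816+0+29·19·2=9918 → min 1536 | A₂..A₄: k=2: 0+722+16·19·19=6498; k=3: 608+0+16·2·19=1216 → min 1216.
Top-level splits: k=1: (A₁..A₁)·(A₂..A₄) → 0+1216+29·16·19 = 10032; k=2: (A₁..A₂)·(A₃..A₄) → 8816+722+29·19·19 = 20007; k=3: (A₁..A₃)·(A₄..A₄) → 1536+0+29·2·19 = 2638.
Best split is after A₃, i.e. k = 3.

3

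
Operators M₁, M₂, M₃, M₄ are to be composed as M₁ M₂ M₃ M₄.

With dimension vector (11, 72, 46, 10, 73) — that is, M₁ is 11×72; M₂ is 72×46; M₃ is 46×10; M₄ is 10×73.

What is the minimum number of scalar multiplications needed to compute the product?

49070

Adjacent pairs: M₁M₂ = 11·72·46 = 36432; M₂M₃ = 72·46·10 = 33120; M₃M₄ = 46·10·73 = 33580.
Length 3: M₁..M₃: k=1: 0+33120+11·72·10=41040; k=2: 36432+0+11·46·10=41492 → min 41040 | M₂..M₄: k=2: 0+33580+72·46·73=275356; k=3: 33120+0+72·10·73=85680 → min 85680.
Length 4: M₁..M₄: k=1: 0+85680+11·72·73=143496; k=2: 36432+33580+11·46·73=106950; k=3: 41040+0+11·10·73=49070 → min 49070.
Optimal order: ((M₁ (M₂ M₃)) M₄) with cost 49070.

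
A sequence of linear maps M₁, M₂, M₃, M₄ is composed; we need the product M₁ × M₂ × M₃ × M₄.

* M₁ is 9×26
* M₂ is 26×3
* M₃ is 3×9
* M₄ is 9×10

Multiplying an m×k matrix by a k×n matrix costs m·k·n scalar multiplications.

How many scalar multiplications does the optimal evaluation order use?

Adjacent pairs: M₁M₂ = 9·26·3 = 702; M₂M₃ = 26·3·9 = 702; M₃M₄ = 3·9·10 = 270.
Length 3: M₁..M₃: k=1: 0+702+9·26·9=2808; k=2: 702+0+9·3·9=945 → min 945 | M₂..M₄: k=2: 0+270+26·3·10=1050; k=3: 702+0+26·9·10=3042 → min 1050.
Length 4: M₁..M₄: k=1: 0+1050+9·26·10=3390; k=2: 702+270+9·3·10=1242; k=3: 945+0+9·9·10=1755 → min 1242.
Optimal order: ((M₁ × M₂) × (M₃ × M₄)) with cost 1242.

1242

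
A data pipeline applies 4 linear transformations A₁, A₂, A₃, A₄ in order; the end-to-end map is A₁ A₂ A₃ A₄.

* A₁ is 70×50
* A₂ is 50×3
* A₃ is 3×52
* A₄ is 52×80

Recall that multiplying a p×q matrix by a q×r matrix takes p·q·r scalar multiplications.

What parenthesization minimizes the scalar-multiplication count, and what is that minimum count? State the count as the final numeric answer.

39780

Adjacent pairs: A₁A₂ = 70·50·3 = 10500; A₂A₃ = 50·3·52 = 7800; A₃A₄ = 3·52·80 = 12480.
Length 3: A₁..A₃: k=1: 0+7800+70·50·52=189800; k=2: 10500+0+70·3·52=21420 → min 21420 | A₂..A₄: k=2: 0+12480+50·3·80=24480; k=3: 7800+0+50·52·80=215800 → min 24480.
Length 4: A₁..A₄: k=1: 0+24480+70·50·80=304480; k=2: 10500+12480+70·3·80=39780; k=3: 21420+0+70·52·80=312620 → min 39780.
Optimal parenthesization: ((A₁ A₂) (A₃ A₄)) with cost 39780.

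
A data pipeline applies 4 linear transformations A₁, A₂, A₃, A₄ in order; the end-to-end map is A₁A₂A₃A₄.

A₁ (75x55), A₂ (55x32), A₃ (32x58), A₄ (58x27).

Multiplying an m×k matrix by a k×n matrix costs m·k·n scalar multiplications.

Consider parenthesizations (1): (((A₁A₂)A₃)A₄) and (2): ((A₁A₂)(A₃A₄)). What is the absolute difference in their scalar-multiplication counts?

141738

Order (1) = (((A₁A₂)A₃)A₄): (A₁A₂): 75×55 by 55×32 → 75×32, cost 75·55·32 = 132000; ((A₁A₂)A₃): 75×32 by 32×58 → 75×58, cost 75·32·58 = 139200; cumulative 271200; (((A₁A₂)A₃)A₄): 75×58 by 58×27 → 75×27, cost 75·58·27 = 117450; cumulative 388650. Total 388650.
Order (2) = ((A₁A₂)(A₃A₄)): (A₁A₂): 75×55 by 55×32 → 75×32, cost 75·55·32 = 132000; (A₃A₄): 32×58 by 58×27 → 32×27, cost 32·58·27 = 50112; ((A₁A₂)(A₃A₄)): 75×32 by 32×27 → 75×27, cost 75·32·27 = 64800; cumulative 246912. Total 246912.
Difference: |388650 − 246912| = 141738.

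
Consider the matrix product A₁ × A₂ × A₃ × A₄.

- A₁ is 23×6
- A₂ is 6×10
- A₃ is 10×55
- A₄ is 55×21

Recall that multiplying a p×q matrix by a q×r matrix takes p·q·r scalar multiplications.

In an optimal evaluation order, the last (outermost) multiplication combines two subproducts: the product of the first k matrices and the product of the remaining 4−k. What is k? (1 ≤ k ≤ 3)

1

Adjacent pairs: A₁A₂ = 23·6·10 = 1380; A₂A₃ = 6·10·55 = 3300; A₃A₄ = 10·55·21 = 11550.
Length 3: A₁..A₃: k=1: 0+3300+23·6·55=10890; k=2: 1380+0+23·10·55=14030 → min 10890 | A₂..A₄: k=2: 0+11550+6·10·21=12810; k=3: 3300+0+6·55·21=10230 → min 10230.
Top-level splits: k=1: (A₁..A₁)·(A₂..A₄) → 0+10230+23·6·21 = 13128; k=2: (A₁..A₂)·(A₃..A₄) → 1380+11550+23·10·21 = 17760; k=3: (A₁..A₃)·(A₄..A₄) → 10890+0+23·55·21 = 37455.
Best split is after A₁, i.e. k = 1.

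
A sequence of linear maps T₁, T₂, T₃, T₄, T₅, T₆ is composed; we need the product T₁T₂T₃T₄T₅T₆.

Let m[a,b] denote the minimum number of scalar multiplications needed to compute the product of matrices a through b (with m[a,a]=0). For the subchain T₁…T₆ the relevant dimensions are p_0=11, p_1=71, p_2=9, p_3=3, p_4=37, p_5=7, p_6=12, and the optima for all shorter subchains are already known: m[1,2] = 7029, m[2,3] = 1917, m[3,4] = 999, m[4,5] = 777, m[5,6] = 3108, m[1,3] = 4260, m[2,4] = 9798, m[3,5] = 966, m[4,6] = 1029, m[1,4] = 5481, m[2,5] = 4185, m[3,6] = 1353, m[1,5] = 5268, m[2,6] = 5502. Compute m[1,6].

5685

m[1,6] = min over k∈[1,5] of m[1,k]+m[k+1,6]+p_{0}·p_k·p_{6}.
k=1: 0 + 5502 + 11·71·12 = 14874; k=2: 7029 + 1353 + 11·9·12 = 9570; k=3: 4260 + 1029 + 11·3·12 = 5685; k=4: 5481 + 3108 + 11·37·12 = 13473; k=5: 5268 + 0 + 11·7·12 = 6192.
Minimum: 5685 at k=3.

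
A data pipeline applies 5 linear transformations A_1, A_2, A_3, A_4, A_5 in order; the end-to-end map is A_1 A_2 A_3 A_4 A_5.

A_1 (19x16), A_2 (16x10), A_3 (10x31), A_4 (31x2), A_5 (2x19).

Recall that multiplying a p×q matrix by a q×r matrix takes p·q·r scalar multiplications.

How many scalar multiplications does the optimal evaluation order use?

2270

Adjacent pairs: A_1A_2 = 19·16·10 = 3040; A_2A_3 = 16·10·31 = 4960; A_3A_4 = 10·31·2 = 620; A_4A_5 = 31·2·19 = 1178.
Length 3: A_1..A_3: k=1: 0+4960+19·16·31=14384; k=2: 3040+0+19·10·31=8930 → min 8930 | A_2..A_4: k=2: 0+620+16·10·2=940; k=3: 4960+0+16·31·2=5952 → min 940 | A_3..A_5: k=3: 0+1178+10·31·19=7068; k=4: 620+0+10·2·19=1000 → min 1000.
Length 4: A_1..A_4: k=1: 0+940+19·16·2=1548; k=2: 3040+620+19·10·2=4040; k=3: 8930+0+19·31·2=10108 → min 1548 | A_2..A_5: k=2: 0+1000+16·10·19=4040; k=3: 4960+1178+16·31·19=15562; k=4: 940+0+16·2·19=1548 → min 1548.
Length 5: A_1..A_5: k=1: 0+1548+19·16·19=7324; k=2: 3040+1000+19·10·19=7650; k=3: 8930+1178+19·31·19=21299; k=4: 1548+0+19·2·19=2270 → min 2270.
Optimal order: ((A_1 (A_2 (A_3 A_4))) A_5) with cost 2270.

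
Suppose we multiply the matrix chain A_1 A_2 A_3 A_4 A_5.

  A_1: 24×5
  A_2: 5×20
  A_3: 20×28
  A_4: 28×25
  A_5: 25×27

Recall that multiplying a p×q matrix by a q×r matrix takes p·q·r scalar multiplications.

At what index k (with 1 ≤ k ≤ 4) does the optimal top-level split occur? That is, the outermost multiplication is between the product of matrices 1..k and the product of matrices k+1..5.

Adjacent pairs: A_1A_2 = 24·5·20 = 2400; A_2A_3 = 5·20·28 = 2800; A_3A_4 = 20·28·25 = 14000; A_4A_5 = 28·25·27 = 18900.
Length 3: A_1..A_3: k=1: 0+2800+24·5·28=6160; k=2: 2400+0+24·20·28=15840 → min 6160 | A_2..A_4: k=2: 0+14000+5·20·25=16500; k=3: 2800+0+5·28·25=6300 → min 6300 | A_3..A_5: k=3: 0+18900+20·28·27=34020; k=4: 14000+0+20·25·27=27500 → min 27500.
Length 4: A_1..A_4: k=1: 0+6300+24·5·25=9300; k=2: 2400+14000+24·20·25=28400; k=3: 6160+0+24·28·25=22960 → min 9300 | A_2..A_5: k=2: 0+27500+5·20·27=30200; k=3: 2800+18900+5·28·27=25480; k=4: 6300+0+5·25·27=9675 → min 9675.
Top-level splits: k=1: (A_1..A_1)·(A_2..A_5) → 0+9675+24·5·27 = 12915; k=2: (A_1..A_2)·(A_3..A_5) → 2400+27500+24·20·27 = 42860; k=3: (A_1..A_3)·(A_4..A_5) → 6160+18900+24·28·27 = 43204; k=4: (A_1..A_4)·(A_5..A_5) → 9300+0+24·25·27 = 25500.
Best split is after A_1, i.e. k = 1.

1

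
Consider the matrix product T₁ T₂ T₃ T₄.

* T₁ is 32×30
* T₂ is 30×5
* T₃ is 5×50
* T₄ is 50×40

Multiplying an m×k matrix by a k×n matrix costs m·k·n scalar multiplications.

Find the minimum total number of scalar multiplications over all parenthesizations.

Adjacent pairs: T₁T₂ = 32·30·5 = 4800; T₂T₃ = 30·5·50 = 7500; T₃T₄ = 5·50·40 = 10000.
Length 3: T₁..T₃: k=1: 0+7500+32·30·50=55500; k=2: 4800+0+32·5·50=12800 → min 12800 | T₂..T₄: k=2: 0+10000+30·5·40=16000; k=3: 7500+0+30·50·40=67500 → min 16000.
Length 4: T₁..T₄: k=1: 0+16000+32·30·40=54400; k=2: 4800+10000+32·5·40=21200; k=3: 12800+0+32·50·40=76800 → min 21200.
Optimal order: ((T₁ T₂) (T₃ T₄)) with cost 21200.

21200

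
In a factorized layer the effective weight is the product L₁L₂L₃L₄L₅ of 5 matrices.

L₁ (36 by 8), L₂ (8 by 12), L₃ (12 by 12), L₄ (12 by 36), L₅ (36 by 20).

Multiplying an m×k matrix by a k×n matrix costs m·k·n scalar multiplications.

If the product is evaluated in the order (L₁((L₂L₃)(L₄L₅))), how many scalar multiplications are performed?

17472

(L₂L₃): 8×12 by 12×12 → 8×12, cost 8·12·12 = 1152
(L₄L₅): 12×36 by 36×20 → 12×20, cost 12·36·20 = 8640
((L₂L₃)(L₄L₅)): 8×12 by 12×20 → 8×20, cost 8·12·20 = 1920; cumulative 11712
(L₁((L₂L₃)(L₄L₅))): 36×8 by 8×20 → 36×20, cost 36·8·20 = 5760; cumulative 17472
Total: 17472 scalar multiplications.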